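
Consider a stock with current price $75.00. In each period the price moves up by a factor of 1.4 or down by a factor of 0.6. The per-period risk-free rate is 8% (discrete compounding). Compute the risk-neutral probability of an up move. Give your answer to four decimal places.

Risk-neutral probability p = (1 + 0.08 − 0.6)/(1.4 − 0.6) = 0.4800/0.8000 = 0.6000

p = 0.6000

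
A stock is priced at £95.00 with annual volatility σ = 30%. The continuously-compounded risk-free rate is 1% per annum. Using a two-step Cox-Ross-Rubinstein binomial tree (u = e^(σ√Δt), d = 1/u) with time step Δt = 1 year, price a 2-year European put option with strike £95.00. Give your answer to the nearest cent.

£13.08

CRR parameters: u = e^(σ√Δt) = e^(0.3·√1) = 1.3499, d = 1/u = 0.7408
Per-period rate: rΔt = 0.01·1 = 0.01, so R = e^0.01 = 1.0101
Risk-neutral probability p = (e^0.01 − 0.7408)/(1.3499 − 0.7408) = 0.2692/0.6090 = 0.4421
Terminal stock prices: S_uu = 173.1, S_ud = 95, S_dd = 52.14
Terminal payoffs (K − S): max(-78.1, 0) = 0, max(0, 0) = 0, max(42.86, 0) = 42.86
Node u (S = 128.2): V_u = e^(−0.01)·[0.4421·0.0000 + 0.5579·0.0000] = 0.0000
Node d (S = 70.38): V_d = e^(−0.01)·[0.4421·0.0000 + 0.5579·42.8629] = 23.6770
Node 0 (S = 95): V_0 = e^(−0.01)·[0.4421·0.0000 + 0.5579·23.6770] = 13.0789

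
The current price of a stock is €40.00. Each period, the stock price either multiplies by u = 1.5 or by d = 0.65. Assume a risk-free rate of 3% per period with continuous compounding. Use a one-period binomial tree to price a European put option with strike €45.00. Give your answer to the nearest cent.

€10.19

Risk-neutral probability p = (e^0.03 − 0.65)/(1.5 − 0.65) = 0.3805/0.8500 = 0.4476
Terminal stock prices: S_u = 60, S_d = 26
Terminal payoffs (K − S): max(-15, 0) = 0, max(19, 0) = 19
Node 0 (S = 40): V_0 = e^(−0.03)·[0.4476·0.0000 + 0.5524·19.0000] = 10.1855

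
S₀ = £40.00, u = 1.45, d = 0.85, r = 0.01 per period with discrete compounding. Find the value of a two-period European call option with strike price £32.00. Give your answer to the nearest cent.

£10.26

Risk-neutral probability p = (1 + 0.01 − 0.85)/(1.45 − 0.85) = 0.1600/0.6000 = 0.2667
Terminal stock prices: S_uu = 84.1, S_ud = 49.3, S_dd = 28.9
Terminal payoffs (S − K): max(52.1, 0) = 52.1, max(17.3, 0) = 17.3, max(-3.1, 0) = 0
Node u (S = 58): V_u = 1/1.01·[0.2667·52.1000 + 0.7333·17.3000] = 26.3168
Node d (S = 34): V_d = 1/1.01·[0.2667·17.3000 + 0.7333·0.0000] = 4.5677
Node 0 (S = 40): V_0 = 1/1.01·[0.2667·26.3168 + 0.7333·4.5677] = 10.2648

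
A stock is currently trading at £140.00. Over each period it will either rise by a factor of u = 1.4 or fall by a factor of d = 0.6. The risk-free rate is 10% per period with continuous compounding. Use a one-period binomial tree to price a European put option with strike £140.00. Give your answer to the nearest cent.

£18.67

Risk-neutral probability p = (e^0.1 − 0.6)/(1.4 − 0.6) = 0.5052/0.8000 = 0.6315
Terminal stock prices: S_u = 196, S_d = 84
Terminal payoffs (K − S): max(-56, 0) = 0, max(56, 0) = 56
Node 0 (S = 140): V_0 = e^(−0.1)·[0.6315·0.0000 + 0.3685·56.0000] = 18.6741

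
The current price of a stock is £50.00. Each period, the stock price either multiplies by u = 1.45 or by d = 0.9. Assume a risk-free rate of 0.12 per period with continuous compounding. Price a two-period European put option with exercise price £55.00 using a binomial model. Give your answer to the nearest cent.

Risk-neutral probability p = (e^0.12 − 0.9)/(1.45 − 0.9) = 0.2275/0.5500 = 0.4136
Terminal stock prices: S_uu = 105.1, S_ud = 65.25, S_dd = 40.5
Terminal payoffs (K − S): max(-50.12, 0) = 0, max(-10.25, 0) = 0, max(14.5, 0) = 14.5
Node u (S = 72.5): V_u = e^(−0.12)·[0.4136·0.0000 + 0.5864·0.0000] = 0.0000
Node d (S = 45): V_d = e^(−0.12)·[0.4136·0.0000 + 0.5864·14.5000] = 7.5409
Node 0 (S = 50): V_0 = e^(−0.12)·[0.4136·0.0000 + 0.5864·7.5409] = 3.9217

£3.92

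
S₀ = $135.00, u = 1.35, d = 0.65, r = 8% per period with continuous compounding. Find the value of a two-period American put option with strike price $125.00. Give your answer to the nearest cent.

Risk-neutral probability p = (e^0.08 − 0.65)/(1.35 − 0.65) = 0.4333/0.7000 = 0.6190
Terminal stock prices: S_uu = 246, S_ud = 118.5, S_dd = 57.04
Terminal payoffs (K − S): max(-121, 0) = 0, max(6.537, 0) = 6.537, max(67.96, 0) = 67.96
Node u (S = 182.2): continuation = e^(−0.08)·[0.6190·0.0000 + 0.3810·6.5375] = 2.2994; exercise value = 0.0000 ≤ continuation, so V_u = 2.2994
Node d (S = 87.75): continuation = e^(−0.08)·[0.6190·6.5375 + 0.3810·67.9625] = 27.6395; exercise value = 37.2500 > continuation, so V_d = 37.2500 (exercise)
Node 0 (S = 135): continuation = e^(−0.08)·[0.6190·2.2994 + 0.3810·37.2500] = 14.4156; exercise value = 0.0000 ≤ continuation, so V_0 = 14.4156

$14.42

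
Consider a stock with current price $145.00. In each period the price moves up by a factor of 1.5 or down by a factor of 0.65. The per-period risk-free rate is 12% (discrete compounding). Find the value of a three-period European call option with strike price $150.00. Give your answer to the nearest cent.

Risk-neutral probability p = (1 + 0.12 − 0.65)/(1.5 − 0.65) = 0.4700/0.8500 = 0.5529
Terminal stock prices: S_uuu = 489.4, S_uud = 212.1, S_udd = 91.89, S_ddd = 39.82
Terminal payoffs (S − K): max(339.4, 0) = 339.4, max(62.06, 0) = 62.06, max(-58.11, 0) = 0, max(-110.2, 0) = 0
Node uu (S = 326.2): V_uu = 1/1.12·[0.5529·339.3750 + 0.4471·62.0625] = 192.3214
Node ud (S = 141.4): V_ud = 1/1.12·[0.5529·62.0625 + 0.4471·0.0000] = 30.6401
Node dd (S = 61.26): V_dd = 1/1.12·[0.5529·0.0000 + 0.4471·0.0000] = 0.0000
Node u (S = 217.5): V_u = 1/1.12·[0.5529·192.3214 + 0.4471·30.6401] = 107.1789
Node d (S = 94.25): V_d = 1/1.12·[0.5529·30.6401 + 0.4471·0.0000] = 15.1269
Node 0 (S = 145): V_0 = 1/1.12·[0.5529·107.1789 + 0.4471·15.1269] = 58.9520

$58.95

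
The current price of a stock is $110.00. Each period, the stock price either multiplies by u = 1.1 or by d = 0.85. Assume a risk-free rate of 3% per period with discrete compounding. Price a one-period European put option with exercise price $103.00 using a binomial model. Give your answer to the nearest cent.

Risk-neutral probability p = (1 + 0.03 − 0.85)/(1.1 − 0.85) = 0.1800/0.2500 = 0.7200
Terminal stock prices: S_u = 121, S_d = 93.5
Terminal payoffs (K − S): max(-18, 0) = 0, max(9.5, 0) = 9.5
Node 0 (S = 110): V_0 = 1/1.03·[0.7200·0.0000 + 0.2800·9.5000] = 2.5825

$2.58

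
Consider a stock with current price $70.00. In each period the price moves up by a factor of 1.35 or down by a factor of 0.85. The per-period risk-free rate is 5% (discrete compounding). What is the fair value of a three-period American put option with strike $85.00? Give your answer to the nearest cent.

Risk-neutral probability p = (1 + 0.05 − 0.85)/(1.35 − 0.85) = 0.2000/0.5000 = 0.4000
Terminal stock prices: S_uuu = 172.2, S_uud = 108.4, S_udd = 68.28, S_ddd = 42.99
Terminal payoffs (K − S): max(-87.23, 0) = 0, max(-23.44, 0) = 0, max(16.72, 0) = 16.72, max(42.01, 0) = 42.01
Node uu (S = 127.6): continuation = 1/1.05·[0.4000·0.0000 + 0.6000·0.0000] = 0.0000; exercise value = 0.0000 ≤ continuation, so V_uu = 0.0000
Node ud (S = 80.33): continuation = 1/1.05·[0.4000·0.0000 + 0.6000·16.7238] = 9.5564; exercise value = 4.6750 ≤ continuation, so V_ud = 9.5564
Node dd (S = 50.57): continuation = 1/1.05·[0.4000·16.7238 + 0.6000·42.0113] = 30.3774; exercise value = 34.4250 > continuation, so V_dd = 34.4250 (exercise)
Node u (S = 94.5): continuation = 1/1.05·[0.4000·0.0000 + 0.6000·9.5564] = 5.4608; exercise value = 0.0000 ≤ continuation, so V_u = 5.4608
Node d (S = 59.5): continuation = 1/1.05·[0.4000·9.5564 + 0.6000·34.4250] = 23.3120; exercise value = 25.5000 > continuation, so V_d = 25.5000 (exercise)
Node 0 (S = 70): continuation = 1/1.05·[0.4000·5.4608 + 0.6000·25.5000] = 16.6517; exercise value = 15.0000 ≤ continuation, so V_0 = 16.6517

$16.65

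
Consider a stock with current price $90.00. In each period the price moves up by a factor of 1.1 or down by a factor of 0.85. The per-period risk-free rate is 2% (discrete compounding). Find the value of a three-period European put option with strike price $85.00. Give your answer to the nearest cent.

$3.57

Risk-neutral probability p = (1 + 0.02 − 0.85)/(1.1 − 0.85) = 0.1700/0.2500 = 0.6800
Terminal stock prices: S_uuu = 119.8, S_uud = 92.57, S_udd = 71.53, S_ddd = 55.27
Terminal payoffs (K − S): max(-34.79, 0) = 0, max(-7.565, 0) = 0, max(13.47, 0) = 13.47, max(29.73, 0) = 29.73
Node uu (S = 108.9): V_uu = 1/1.02·[0.6800·0.0000 + 0.3200·0.0000] = 0.0000
Node ud (S = 84.15): V_ud = 1/1.02·[0.6800·0.0000 + 0.3200·13.4725] = 4.2267
Node dd (S = 65.02): V_dd = 1/1.02·[0.6800·13.4725 + 0.3200·29.7288] = 18.3083
Node u (S = 99): V_u = 1/1.02·[0.6800·0.0000 + 0.3200·4.2267] = 1.3260
Node d (S = 76.5): V_d = 1/1.02·[0.6800·4.2267 + 0.3200·18.3083] = 8.5616
Node 0 (S = 90): V_0 = 1/1.02·[0.6800·1.3260 + 0.3200·8.5616] = 3.5700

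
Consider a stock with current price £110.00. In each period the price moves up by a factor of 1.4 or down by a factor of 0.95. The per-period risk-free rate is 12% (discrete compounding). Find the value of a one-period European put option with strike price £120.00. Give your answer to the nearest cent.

£8.61

Risk-neutral probability p = (1 + 0.12 − 0.95)/(1.4 − 0.95) = 0.1700/0.4500 = 0.3778
Terminal stock prices: S_u = 154, S_d = 104.5
Terminal payoffs (K − S): max(-34, 0) = 0, max(15.5, 0) = 15.5
Node 0 (S = 110): V_0 = 1/1.12·[0.3778·0.0000 + 0.6222·15.5000] = 8.6111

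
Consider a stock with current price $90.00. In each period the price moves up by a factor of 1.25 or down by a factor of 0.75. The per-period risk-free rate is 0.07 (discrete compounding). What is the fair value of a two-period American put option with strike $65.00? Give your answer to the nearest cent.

Risk-neutral probability p = (1 + 0.07 − 0.75)/(1.25 − 0.75) = 0.3200/0.5000 = 0.6400
Terminal stock prices: S_uu = 140.6, S_ud = 84.38, S_dd = 50.62
Terminal payoffs (K − S): max(-75.62, 0) = 0, max(-19.38, 0) = 0, max(14.38, 0) = 14.38
Node u (S = 112.5): continuation = 1/1.07·[0.6400·0.0000 + 0.3600·0.0000] = 0.0000; exercise value = 0.0000 ≤ continuation, so V_u = 0.0000
Node d (S = 67.5): continuation = 1/1.07·[0.6400·0.0000 + 0.3600·14.3750] = 4.8364; exercise value = 0.0000 ≤ continuation, so V_d = 4.8364
Node 0 (S = 90): continuation = 1/1.07·[0.6400·0.0000 + 0.3600·4.8364] = 1.6272; exercise value = 0.0000 ≤ continuation, so V_0 = 1.6272

$1.63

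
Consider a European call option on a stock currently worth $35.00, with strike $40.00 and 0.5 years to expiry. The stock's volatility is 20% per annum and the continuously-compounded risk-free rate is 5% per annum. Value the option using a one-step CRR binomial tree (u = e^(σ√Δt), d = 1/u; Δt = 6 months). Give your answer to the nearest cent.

CRR parameters: u = e^(σ√Δt) = e^(0.2·√0.5) = 1.1519, d = 1/u = 0.8681
Per-period rate: rΔt = 0.05·0.5 = 0.025, so R = e^0.025 = 1.0253
Risk-neutral probability p = (e^0.025 − 0.8681)/(1.1519 − 0.8681) = 0.1572/0.2838 = 0.5539
Terminal stock prices: S_u = 40.32, S_d = 30.38
Terminal payoffs (S − K): max(0.3168, 0) = 0.3168, max(-9.616, 0) = 0
Node 0 (S = 35): V_0 = e^(−0.025)·[0.5539·0.3168 + 0.4461·0.0000] = 0.1712

$0.17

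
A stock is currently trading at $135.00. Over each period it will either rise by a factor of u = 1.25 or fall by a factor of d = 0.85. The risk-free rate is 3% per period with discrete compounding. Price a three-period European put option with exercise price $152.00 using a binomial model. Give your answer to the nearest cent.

$21.76

Risk-neutral probability p = (1 + 0.03 − 0.85)/(1.25 − 0.85) = 0.1800/0.4000 = 0.4500
Terminal stock prices: S_uuu = 263.7, S_uud = 179.3, S_udd = 121.9, S_ddd = 82.91
Terminal payoffs (K − S): max(-111.7, 0) = 0, max(-27.3, 0) = 0, max(30.08, 0) = 30.08, max(69.09, 0) = 69.09
Node uu (S = 210.9): V_uu = 1/1.03·[0.4500·0.0000 + 0.5500·0.0000] = 0.0000
Node ud (S = 143.4): V_ud = 1/1.03·[0.4500·0.0000 + 0.5500·30.0781] = 16.0611
Node dd (S = 97.54): V_dd = 1/1.03·[0.4500·30.0781 + 0.5500·69.0931] = 50.0353
Node u (S = 168.8): V_u = 1/1.03·[0.4500·0.0000 + 0.5500·16.0611] = 8.5763
Node d (S = 114.8): V_d = 1/1.03·[0.4500·16.0611 + 0.5500·50.0353] = 33.7349
Node 0 (S = 135): V_0 = 1/1.03·[0.4500·8.5763 + 0.5500·33.7349] = 21.7607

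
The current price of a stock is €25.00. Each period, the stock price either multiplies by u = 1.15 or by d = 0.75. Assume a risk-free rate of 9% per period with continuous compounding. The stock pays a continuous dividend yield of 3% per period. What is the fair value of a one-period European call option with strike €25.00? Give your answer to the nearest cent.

€2.67

Per-period risk-free factor R = e^0.09 = 1.0942; dividend-adjusted growth = e^(0.09−0.03) = 1.0618.
Risk-neutral probability p = (1.0618 − 0.75)/(1.15 − 0.75) = 0.3118/0.4000 = 0.7796
Terminal stock prices: S_u = 28.75, S_d = 18.75
Terminal payoffs (S − K): max(3.75, 0) = 3.75, max(-6.25, 0) = 0
Node 0 (S = 25): V_0 = e^(−0.09)·[0.7796·3.7500 + 0.2204·0.0000] = 2.6718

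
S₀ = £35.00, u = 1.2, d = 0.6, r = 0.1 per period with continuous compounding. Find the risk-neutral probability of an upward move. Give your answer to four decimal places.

Risk-neutral probability p = (e^0.1 − 0.6)/(1.2 − 0.6) = 0.5052/0.6000 = 0.8420

p = 0.8420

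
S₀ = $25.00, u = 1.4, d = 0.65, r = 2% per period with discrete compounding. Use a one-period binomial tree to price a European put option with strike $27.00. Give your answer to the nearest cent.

Risk-neutral probability p = (1 + 0.02 − 0.65)/(1.4 − 0.65) = 0.3700/0.7500 = 0.4933
Terminal stock prices: S_u = 35, S_d = 16.25
Terminal payoffs (K − S): max(-8, 0) = 0, max(10.75, 0) = 10.75
Node 0 (S = 25): V_0 = 1/1.02·[0.4933·0.0000 + 0.5067·10.7500] = 5.3399

$5.34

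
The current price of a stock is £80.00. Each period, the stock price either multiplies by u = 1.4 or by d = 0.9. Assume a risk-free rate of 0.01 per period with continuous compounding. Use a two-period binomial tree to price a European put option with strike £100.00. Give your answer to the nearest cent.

Risk-neutral probability p = (e^0.01 − 0.9)/(1.4 − 0.9) = 0.1101/0.5000 = 0.2201
Terminal stock prices: S_uu = 156.8, S_ud = 100.8, S_dd = 64.8
Terminal payoffs (K − S): max(-56.8, 0) = 0, max(-0.8, 0) = 0, max(35.2, 0) = 35.2
Node u (S = 112): V_u = e^(−0.01)·[0.2201·0.0000 + 0.7799·0.0000] = 0.0000
Node d (S = 72): V_d = e^(−0.01)·[0.2201·0.0000 + 0.7799·35.2000] = 27.1793
Node 0 (S = 80): V_0 = e^(−0.01)·[0.2201·0.0000 + 0.7799·27.1793] = 20.9862

£20.99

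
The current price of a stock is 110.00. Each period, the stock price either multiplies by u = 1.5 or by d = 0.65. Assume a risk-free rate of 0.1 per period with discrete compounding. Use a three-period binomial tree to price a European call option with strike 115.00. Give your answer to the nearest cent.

42.21

Risk-neutral probability p = (1 + 0.1 − 0.65)/(1.5 − 0.65) = 0.4500/0.8500 = 0.5294
Terminal stock prices: S_uuu = 371.2, S_uud = 160.9, S_udd = 69.71, S_ddd = 30.21
Terminal payoffs (S − K): max(256.2, 0) = 256.2, max(45.88, 0) = 45.88, max(-45.29, 0) = 0, max(-84.79, 0) = 0
Node uu (S = 247.5): V_uu = 1/1.1·[0.5294·256.2500 + 0.4706·45.8750] = 142.9545
Node ud (S = 107.2): V_ud = 1/1.1·[0.5294·45.8750 + 0.4706·0.0000] = 22.0789
Node dd (S = 46.48): V_dd = 1/1.1·[0.5294·0.0000 + 0.4706·0.0000] = 0.0000
Node u (S = 165): V_u = 1/1.1·[0.5294·142.9545 + 0.4706·22.0789] = 78.2472
Node d (S = 71.5): V_d = 1/1.1·[0.5294·22.0789 + 0.4706·0.0000] = 10.6262
Node 0 (S = 110): V_0 = 1/1.1·[0.5294·78.2472 + 0.4706·10.6262] = 42.2050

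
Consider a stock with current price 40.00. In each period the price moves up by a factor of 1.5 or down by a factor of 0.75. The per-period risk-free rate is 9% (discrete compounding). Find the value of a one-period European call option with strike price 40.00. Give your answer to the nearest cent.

8.32

Risk-neutral probability p = (1 + 0.09 − 0.75)/(1.5 − 0.75) = 0.3400/0.7500 = 0.4533
Terminal stock prices: S_u = 60, S_d = 30
Terminal payoffs (S − K): max(20, 0) = 20, max(-10, 0) = 0
Node 0 (S = 40): V_0 = 1/1.09·[0.4533·20.0000 + 0.5467·0.0000] = 8.3180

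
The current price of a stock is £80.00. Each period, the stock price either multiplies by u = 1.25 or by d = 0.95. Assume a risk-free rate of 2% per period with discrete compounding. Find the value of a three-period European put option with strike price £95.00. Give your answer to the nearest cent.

£13.06

Risk-neutral probability p = (1 + 0.02 − 0.95)/(1.25 − 0.95) = 0.0700/0.3000 = 0.2333
Terminal stock prices: S_uuu = 156.2, S_uud = 118.8, S_udd = 90.25, S_ddd = 68.59
Terminal payoffs (K − S): max(-61.25, 0) = 0, max(-23.75, 0) = 0, max(4.75, 0) = 4.75, max(26.41, 0) = 26.41
Node uu (S = 125): V_uu = 1/1.02·[0.2333·0.0000 + 0.7667·0.0000] = 0.0000
Node ud (S = 95): V_ud = 1/1.02·[0.2333·0.0000 + 0.7667·4.7500] = 3.5703
Node dd (S = 72.2): V_dd = 1/1.02·[0.2333·4.7500 + 0.7667·26.4100] = 20.9373
Node u (S = 100): V_u = 1/1.02·[0.2333·0.0000 + 0.7667·3.5703] = 2.6835
Node d (S = 76): V_d = 1/1.02·[0.2333·3.5703 + 0.7667·20.9373] = 16.5539
Node 0 (S = 80): V_0 = 1/1.02·[0.2333·2.6835 + 0.7667·16.5539] = 13.0563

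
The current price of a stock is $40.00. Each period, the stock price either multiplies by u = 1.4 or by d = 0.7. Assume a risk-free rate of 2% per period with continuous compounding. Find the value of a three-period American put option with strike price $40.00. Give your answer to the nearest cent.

Risk-neutral probability p = (e^0.02 − 0.7)/(1.4 − 0.7) = 0.3202/0.7000 = 0.4574
Terminal stock prices: S_uuu = 109.8, S_uud = 54.88, S_udd = 27.44, S_ddd = 13.72
Terminal payoffs (K − S): max(-69.76, 0) = 0, max(-14.88, 0) = 0, max(12.56, 0) = 12.56, max(26.28, 0) = 26.28
Node uu (S = 78.4): continuation = e^(−0.02)·[0.4574·0.0000 + 0.5426·0.0000] = 0.0000; exercise value = 0.0000 ≤ continuation, so V_uu = 0.0000
Node ud (S = 39.2): continuation = e^(−0.02)·[0.4574·0.0000 + 0.5426·12.5600] = 6.6797; exercise value = 0.8000 ≤ continuation, so V_ud = 6.6797
Node dd (S = 19.6): continuation = e^(−0.02)·[0.4574·12.5600 + 0.5426·26.2800] = 19.6079; exercise value = 20.4000 > continuation, so V_dd = 20.4000 (exercise)
Node u (S = 56): continuation = e^(−0.02)·[0.4574·0.0000 + 0.5426·6.6797] = 3.5525; exercise value = 0.0000 ≤ continuation, so V_u = 3.5525
Node d (S = 28): continuation = e^(−0.02)·[0.4574·6.6797 + 0.5426·20.4000] = 13.8443; exercise value = 12.0000 ≤ continuation, so V_d = 13.8443
Node 0 (S = 40): continuation = e^(−0.02)·[0.4574·3.5525 + 0.5426·13.8443] = 8.9556; exercise value = 0.0000 ≤ continuation, so V_0 = 8.9556

$8.96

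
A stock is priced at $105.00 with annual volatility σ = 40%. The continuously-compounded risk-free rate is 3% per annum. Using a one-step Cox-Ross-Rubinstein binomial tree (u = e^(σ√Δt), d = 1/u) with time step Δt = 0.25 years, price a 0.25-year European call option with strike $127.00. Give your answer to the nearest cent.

CRR parameters: u = e^(σ√Δt) = e^(0.4·√0.25) = 1.2214, d = 1/u = 0.8187
Per-period rate: rΔt = 0.03·0.25 = 0.0075, so R = e^0.0075 = 1.0075
Risk-neutral probability p = (e^0.0075 − 0.8187)/(1.2214 − 0.8187) = 0.1888/0.4027 = 0.4689
Terminal stock prices: S_u = 128.2, S_d = 85.97
Terminal payoffs (S − K): max(1.247, 0) = 1.247, max(-41.03, 0) = 0
Node 0 (S = 105): V_0 = e^(−0.0075)·[0.4689·1.2473 + 0.5311·0.0000] = 0.5804

$0.58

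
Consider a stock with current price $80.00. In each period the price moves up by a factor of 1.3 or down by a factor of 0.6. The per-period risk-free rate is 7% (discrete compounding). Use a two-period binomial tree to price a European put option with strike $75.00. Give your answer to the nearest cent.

Risk-neutral probability p = (1 + 0.07 − 0.6)/(1.3 − 0.6) = 0.4700/0.7000 = 0.6714
Terminal stock prices: S_uu = 135.2, S_ud = 62.4, S_dd = 28.8
Terminal payoffs (K − S): max(-60.2, 0) = 0, max(12.6, 0) = 12.6, max(46.2, 0) = 46.2
Node u (S = 104): V_u = 1/1.07·[0.6714·0.0000 + 0.3286·12.6000] = 3.8692
Node d (S = 48): V_d = 1/1.07·[0.6714·12.6000 + 0.3286·46.2000] = 22.0935
Node 0 (S = 80): V_0 = 1/1.07·[0.6714·3.8692 + 0.3286·22.0935] = 9.2123

$9.21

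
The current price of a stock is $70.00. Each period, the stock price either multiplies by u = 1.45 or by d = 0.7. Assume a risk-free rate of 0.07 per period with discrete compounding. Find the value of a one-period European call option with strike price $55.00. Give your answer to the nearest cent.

Risk-neutral probability p = (1 + 0.07 − 0.7)/(1.45 − 0.7) = 0.3700/0.7500 = 0.4933
Terminal stock prices: S_u = 101.5, S_d = 49
Terminal payoffs (S − K): max(46.5, 0) = 46.5, max(-6, 0) = 0
Node 0 (S = 70): V_0 = 1/1.07·[0.4933·46.5000 + 0.5067·0.0000] = 21.4393

$21.44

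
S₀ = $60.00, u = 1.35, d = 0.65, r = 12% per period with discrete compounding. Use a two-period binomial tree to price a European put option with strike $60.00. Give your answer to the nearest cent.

$5.57

Risk-neutral probability p = (1 + 0.12 − 0.65)/(1.35 − 0.65) = 0.4700/0.7000 = 0.6714
Terminal stock prices: S_uu = 109.4, S_ud = 52.65, S_dd = 25.35
Terminal payoffs (K − S): max(-49.35, 0) = 0, max(7.35, 0) = 7.35, max(34.65, 0) = 34.65
Node u (S = 81): V_u = 1/1.12·[0.6714·0.0000 + 0.3286·7.3500] = 2.1562
Node d (S = 39): V_d = 1/1.12·[0.6714·7.3500 + 0.3286·34.6500] = 14.5714
Node 0 (S = 60): V_0 = 1/1.12·[0.6714·2.1562 + 0.3286·14.5714] = 5.5674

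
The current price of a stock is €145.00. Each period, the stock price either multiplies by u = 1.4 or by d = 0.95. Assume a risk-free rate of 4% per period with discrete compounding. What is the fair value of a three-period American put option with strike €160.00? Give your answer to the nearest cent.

€17.24

Risk-neutral probability p = (1 + 0.04 − 0.95)/(1.4 − 0.95) = 0.0900/0.4500 = 0.2000
Terminal stock prices: S_uuu = 397.9, S_uud = 270, S_udd = 183.2, S_ddd = 124.3
Terminal payoffs (K − S): max(-237.9, 0) = 0, max(-110, 0) = 0, max(-23.21, 0) = 0, max(35.68, 0) = 35.68
Node uu (S = 284.2): continuation = 1/1.04·[0.2000·0.0000 + 0.8000·0.0000] = 0.0000; exercise value = 0.0000 ≤ continuation, so V_uu = 0.0000
Node ud (S = 192.8): continuation = 1/1.04·[0.2000·0.0000 + 0.8000·0.0000] = 0.0000; exercise value = 0.0000 ≤ continuation, so V_ud = 0.0000
Node dd (S = 130.9): continuation = 1/1.04·[0.2000·0.0000 + 0.8000·35.6806] = 27.4466; exercise value = 29.1375 > continuation, so V_dd = 29.1375 (exercise)
Node u (S = 203): continuation = 1/1.04·[0.2000·0.0000 + 0.8000·0.0000] = 0.0000; exercise value = 0.0000 ≤ continuation, so V_u = 0.0000
Node d (S = 137.8): continuation = 1/1.04·[0.2000·0.0000 + 0.8000·29.1375] = 22.4135; exercise value = 22.2500 ≤ continuation, so V_d = 22.4135
Node 0 (S = 145): continuation = 1/1.04·[0.2000·0.0000 + 0.8000·22.4135] = 17.2411; exercise value = 15.0000 ≤ continuation, so V_0 = 17.2411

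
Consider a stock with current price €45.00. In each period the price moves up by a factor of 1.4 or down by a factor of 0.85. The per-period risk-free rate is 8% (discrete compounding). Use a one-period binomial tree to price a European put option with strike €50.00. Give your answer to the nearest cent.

€6.33

Risk-neutral probability p = (1 + 0.08 − 0.85)/(1.4 − 0.85) = 0.2300/0.5500 = 0.4182
Terminal stock prices: S_u = 63, S_d = 38.25
Terminal payoffs (K − S): max(-13, 0) = 0, max(11.75, 0) = 11.75
Node 0 (S = 45): V_0 = 1/1.08·[0.4182·0.0000 + 0.5818·11.7500] = 6.3300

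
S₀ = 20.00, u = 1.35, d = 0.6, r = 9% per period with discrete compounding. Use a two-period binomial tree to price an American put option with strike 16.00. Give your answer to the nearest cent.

Risk-neutral probability p = (1 + 0.09 − 0.6)/(1.35 − 0.6) = 0.4900/0.7500 = 0.6533
Terminal stock prices: S_uu = 36.45, S_ud = 16.2, S_dd = 7.2
Terminal payoffs (K − S): max(-20.45, 0) = 0, max(-0.2, 0) = 0, max(8.8, 0) = 8.8
Node u (S = 27): continuation = 1/1.09·[0.6533·0.0000 + 0.3467·0.0000] = 0.0000; exercise value = 0.0000 ≤ continuation, so V_u = 0.0000
Node d (S = 12): continuation = 1/1.09·[0.6533·0.0000 + 0.3467·8.8000] = 2.7988; exercise value = 4.0000 > continuation, so V_d = 4.0000 (exercise)
Node 0 (S = 20): continuation = 1/1.09·[0.6533·0.0000 + 0.3467·4.0000] = 1.2722; exercise value = 0.0000 ≤ continuation, so V_0 = 1.2722

1.27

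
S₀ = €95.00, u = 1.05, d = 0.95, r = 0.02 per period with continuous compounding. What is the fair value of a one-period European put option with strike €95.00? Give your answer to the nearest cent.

Risk-neutral probability p = (e^0.02 − 0.95)/(1.05 − 0.95) = 0.0702/0.1000 = 0.7020
Terminal stock prices: S_u = 99.75, S_d = 90.25
Terminal payoffs (K − S): max(-4.75, 0) = 0, max(4.75, 0) = 4.75
Node 0 (S = 95): V_0 = e^(−0.02)·[0.7020·0.0000 + 0.2980·4.7500] = 1.3874

€1.39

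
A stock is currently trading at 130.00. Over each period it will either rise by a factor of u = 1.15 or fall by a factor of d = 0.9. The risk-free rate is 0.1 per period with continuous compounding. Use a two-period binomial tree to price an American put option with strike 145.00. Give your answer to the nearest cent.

15.00

Risk-neutral probability p = (e^0.1 − 0.9)/(1.15 − 0.9) = 0.2052/0.2500 = 0.8207
Terminal stock prices: S_uu = 171.9, S_ud = 134.6, S_dd = 105.3
Terminal payoffs (K − S): max(-26.92, 0) = 0, max(10.45, 0) = 10.45, max(39.7, 0) = 39.7
Node u (S = 149.5): continuation = e^(−0.1)·[0.8207·0.0000 + 0.1793·10.4500] = 1.6955; exercise value = 0.0000 ≤ continuation, so V_u = 1.6955
Node d (S = 117): continuation = e^(−0.1)·[0.8207·10.4500 + 0.1793·39.7000] = 14.2014; exercise value = 28.0000 > continuation, so V_d = 28.0000 (exercise)
Node 0 (S = 130): continuation = e^(−0.1)·[0.8207·1.6955 + 0.1793·28.0000] = 5.8021; exercise value = 15.0000 > continuation, so V_0 = 15.0000 (exercise)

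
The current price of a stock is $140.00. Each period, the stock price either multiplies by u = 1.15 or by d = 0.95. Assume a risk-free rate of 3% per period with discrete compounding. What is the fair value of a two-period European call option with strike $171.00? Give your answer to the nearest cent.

$2.13

Risk-neutral probability p = (1 + 0.03 − 0.95)/(1.15 − 0.95) = 0.0800/0.2000 = 0.4000
Terminal stock prices: S_uu = 185.1, S_ud = 152.9, S_dd = 126.3
Terminal payoffs (S − K): max(14.15, 0) = 14.15, max(-18.05, 0) = 0, max(-44.65, 0) = 0
Node u (S = 161): V_u = 1/1.03·[0.4000·14.1500 + 0.6000·0.0000] = 5.4951
Node d (S = 133): V_d = 1/1.03·[0.4000·0.0000 + 0.6000·0.0000] = 0.0000
Node 0 (S = 140): V_0 = 1/1.03·[0.4000·5.4951 + 0.6000·0.0000] = 2.1340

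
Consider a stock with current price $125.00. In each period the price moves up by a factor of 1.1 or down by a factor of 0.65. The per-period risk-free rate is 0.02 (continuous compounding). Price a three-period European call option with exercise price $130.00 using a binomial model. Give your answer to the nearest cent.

Risk-neutral probability p = (e^0.02 − 0.65)/(1.1 − 0.65) = 0.3702/0.4500 = 0.8227
Terminal stock prices: S_uuu = 166.4, S_uud = 98.31, S_udd = 58.09, S_ddd = 34.33
Terminal payoffs (S − K): max(36.38, 0) = 36.38, max(-31.69, 0) = 0, max(-71.91, 0) = 0, max(-95.67, 0) = 0
Node uu (S = 151.3): V_uu = e^(−0.02)·[0.8227·36.3750 + 0.1773·0.0000] = 29.3321
Node ud (S = 89.38): V_ud = e^(−0.02)·[0.8227·0.0000 + 0.1773·0.0000] = 0.0000
Node dd (S = 52.81): V_dd = e^(−0.02)·[0.8227·0.0000 + 0.1773·0.0000] = 0.0000
Node u (S = 137.5): V_u = e^(−0.02)·[0.8227·29.3321 + 0.1773·0.0000] = 23.6528
Node d (S = 81.25): V_d = e^(−0.02)·[0.8227·0.0000 + 0.1773·0.0000] = 0.0000
Node 0 (S = 125): V_0 = e^(−0.02)·[0.8227·23.6528 + 0.1773·0.0000] = 19.0731

$19.07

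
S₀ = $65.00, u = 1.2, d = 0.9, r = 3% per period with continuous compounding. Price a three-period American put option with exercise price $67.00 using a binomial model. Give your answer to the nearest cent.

$5.29

Risk-neutral probability p = (e^0.03 − 0.9)/(1.2 − 0.9) = 0.1305/0.3000 = 0.4348
Terminal stock prices: S_uuu = 112.3, S_uud = 84.24, S_udd = 63.18, S_ddd = 47.39
Terminal payoffs (K − S): max(-45.32, 0) = 0, max(-17.24, 0) = 0, max(3.82, 0) = 3.82, max(19.61, 0) = 19.61
Node uu (S = 93.6): continuation = e^(−0.03)·[0.4348·0.0000 + 0.5652·0.0000] = 0.0000; exercise value = 0.0000 ≤ continuation, so V_uu = 0.0000
Node ud (S = 70.2): continuation = e^(−0.03)·[0.4348·0.0000 + 0.5652·3.8200] = 2.0951; exercise value = 0.0000 ≤ continuation, so V_ud = 2.0951
Node dd (S = 52.65): continuation = e^(−0.03)·[0.4348·3.8200 + 0.5652·19.6150] = 12.3699; exercise value = 14.3500 > continuation, so V_dd = 14.3500 (exercise)
Node u (S = 78): continuation = e^(−0.03)·[0.4348·0.0000 + 0.5652·2.0951] = 1.1490; exercise value = 0.0000 ≤ continuation, so V_u = 1.1490
Node d (S = 58.5): continuation = e^(−0.03)·[0.4348·2.0951 + 0.5652·14.3500] = 8.7544; exercise value = 8.5000 ≤ continuation, so V_d = 8.7544
Node 0 (S = 65): continuation = e^(−0.03)·[0.4348·1.1490 + 0.5652·8.7544] = 5.2862; exercise value = 2.0000 ≤ continuation, so V_0 = 5.2862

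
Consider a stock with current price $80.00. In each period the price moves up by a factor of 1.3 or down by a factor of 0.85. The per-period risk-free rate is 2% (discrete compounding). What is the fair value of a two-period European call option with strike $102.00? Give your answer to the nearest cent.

Risk-neutral probability p = (1 + 0.02 − 0.85)/(1.3 − 0.85) = 0.1700/0.4500 = 0.3778
Terminal stock prices: S_uu = 135.2, S_ud = 88.4, S_dd = 57.8
Terminal payoffs (S − K): max(33.2, 0) = 33.2, max(-13.6, 0) = 0, max(-44.2, 0) = 0
Node u (S = 104): V_u = 1/1.02·[0.3778·33.2000 + 0.6222·0.0000] = 12.2963
Node d (S = 68): V_d = 1/1.02·[0.3778·0.0000 + 0.6222·0.0000] = 0.0000
Node 0 (S = 80): V_0 = 1/1.02·[0.3778·12.2963 + 0.6222·0.0000] = 4.5542

$4.55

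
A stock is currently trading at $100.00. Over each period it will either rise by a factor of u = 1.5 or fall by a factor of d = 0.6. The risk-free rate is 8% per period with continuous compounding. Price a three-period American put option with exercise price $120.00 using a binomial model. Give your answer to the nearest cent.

$32.00

Risk-neutral probability p = (e^0.08 − 0.6)/(1.5 − 0.6) = 0.4833/0.9000 = 0.5370
Terminal stock prices: S_uuu = 337.5, S_uud = 135, S_udd = 54, S_ddd = 21.6
Terminal payoffs (K − S): max(-217.5, 0) = 0, max(-15, 0) = 0, max(66, 0) = 66, max(98.4, 0) = 98.4
Node uu (S = 225): continuation = e^(−0.08)·[0.5370·0.0000 + 0.4630·0.0000] = 0.0000; exercise value = 0.0000 ≤ continuation, so V_uu = 0.0000
Node ud (S = 90): continuation = e^(−0.08)·[0.5370·0.0000 + 0.4630·66.0000] = 28.2095; exercise value = 30.0000 > continuation, so V_ud = 30.0000 (exercise)
Node dd (S = 36): continuation = e^(−0.08)·[0.5370·66.0000 + 0.4630·98.4000] = 74.7740; exercise value = 84.0000 > continuation, so V_dd = 84.0000 (exercise)
Node u (S = 150): continuation = e^(−0.08)·[0.5370·0.0000 + 0.4630·30.0000] = 12.8225; exercise value = 0.0000 ≤ continuation, so V_u = 12.8225
Node d (S = 60): continuation = e^(−0.08)·[0.5370·30.0000 + 0.4630·84.0000] = 50.7740; exercise value = 60.0000 > continuation, so V_d = 60.0000 (exercise)
Node 0 (S = 100): continuation = e^(−0.08)·[0.5370·12.8225 + 0.4630·60.0000] = 32.0011; exercise value = 20.0000 ≤ continuation, so V_0 = 32.0011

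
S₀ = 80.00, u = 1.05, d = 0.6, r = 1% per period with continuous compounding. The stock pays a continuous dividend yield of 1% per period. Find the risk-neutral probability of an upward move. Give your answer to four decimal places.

p = 0.8889

Per-period risk-free factor R = e^0.01 = 1.0101; dividend-adjusted growth = e^(0.01−0.01) = 1.0000.
Risk-neutral probability p = (1.0000 − 0.6)/(1.05 − 0.6) = 0.4000/0.4500 = 0.8889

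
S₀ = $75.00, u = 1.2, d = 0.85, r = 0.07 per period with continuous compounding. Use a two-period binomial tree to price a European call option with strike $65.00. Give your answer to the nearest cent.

Risk-neutral probability p = (e^0.07 − 0.85)/(1.2 − 0.85) = 0.2225/0.3500 = 0.6357
Terminal stock prices: S_uu = 108, S_ud = 76.5, S_dd = 54.19
Terminal payoffs (S − K): max(43, 0) = 43, max(11.5, 0) = 11.5, max(-10.81, 0) = 0
Node u (S = 90): V_u = e^(−0.07)·[0.6357·43.0000 + 0.3643·11.5000] = 29.3944
Node d (S = 63.75): V_d = e^(−0.07)·[0.6357·11.5000 + 0.3643·0.0000] = 6.8167
Node 0 (S = 75): V_0 = e^(−0.07)·[0.6357·29.3944 + 0.3643·6.8167] = 19.7390

$19.74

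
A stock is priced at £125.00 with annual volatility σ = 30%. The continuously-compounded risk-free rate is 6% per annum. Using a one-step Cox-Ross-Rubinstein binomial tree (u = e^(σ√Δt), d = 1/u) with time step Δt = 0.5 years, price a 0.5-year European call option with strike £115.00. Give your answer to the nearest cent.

CRR parameters: u = e^(σ√Δt) = e^(0.3·√0.5) = 1.2363, d = 1/u = 0.8089
Per-period rate: rΔt = 0.06·0.5 = 0.03, so R = e^0.03 = 1.0305
Risk-neutral probability p = (e^0.03 − 0.8089)/(1.2363 − 0.8089) = 0.2216/0.4275 = 0.5184
Terminal stock prices: S_u = 154.5, S_d = 101.1
Terminal payoffs (S − K): max(39.54, 0) = 39.54, max(-13.89, 0) = 0
Node 0 (S = 125): V_0 = e^(−0.03)·[0.5184·39.5389 + 0.4816·0.0000] = 19.8916

£19.89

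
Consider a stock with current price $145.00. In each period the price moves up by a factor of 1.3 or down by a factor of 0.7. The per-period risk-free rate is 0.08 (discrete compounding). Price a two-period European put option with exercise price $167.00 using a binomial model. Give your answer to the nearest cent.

Risk-neutral probability p = (1 + 0.08 − 0.7)/(1.3 − 0.7) = 0.3800/0.6000 = 0.6333
Terminal stock prices: S_uu = 245.1, S_ud = 131.9, S_dd = 71.05
Terminal payoffs (K − S): max(-78.05, 0) = 0, max(35.05, 0) = 35.05, max(95.95, 0) = 95.95
Node u (S = 188.5): V_u = 1/1.08·[0.6333·0.0000 + 0.3667·35.0500] = 11.8997
Node d (S = 101.5): V_d = 1/1.08·[0.6333·35.0500 + 0.3667·95.9500] = 53.1296
Node 0 (S = 145): V_0 = 1/1.08·[0.6333·11.8997 + 0.3667·53.1296] = 25.0161

$25.02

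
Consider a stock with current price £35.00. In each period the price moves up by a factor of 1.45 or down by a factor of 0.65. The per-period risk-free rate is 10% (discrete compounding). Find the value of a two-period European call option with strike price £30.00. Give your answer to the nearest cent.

£12.61

Risk-neutral probability p = (1 + 0.1 − 0.65)/(1.45 − 0.65) = 0.4500/0.8000 = 0.5625
Terminal stock prices: S_uu = 73.59, S_ud = 32.99, S_dd = 14.79
Terminal payoffs (S − K): max(43.59, 0) = 43.59, max(2.988, 0) = 2.988, max(-15.21, 0) = 0
Node u (S = 50.75): V_u = 1/1.1·[0.5625·43.5875 + 0.4375·2.9875] = 23.4773
Node d (S = 22.75): V_d = 1/1.1·[0.5625·2.9875 + 0.4375·0.0000] = 1.5277
Node 0 (S = 35): V_0 = 1/1.1·[0.5625·23.4773 + 0.4375·1.5277] = 12.6130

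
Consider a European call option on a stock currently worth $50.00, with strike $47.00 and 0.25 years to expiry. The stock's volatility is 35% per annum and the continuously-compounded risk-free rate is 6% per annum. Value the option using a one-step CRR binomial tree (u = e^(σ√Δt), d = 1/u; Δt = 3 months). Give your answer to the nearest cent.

CRR parameters: u = e^(σ√Δt) = e^(0.35·√0.25) = 1.1912, d = 1/u = 0.8395
Per-period rate: rΔt = 0.06·0.25 = 0.015, so R = e^0.015 = 1.0151
Risk-neutral probability p = (e^0.015 − 0.8395)/(1.1912 − 0.8395) = 0.1757/0.3518 = 0.4993
Terminal stock prices: S_u = 59.56, S_d = 41.97
Terminal payoffs (S − K): max(12.56, 0) = 12.56, max(-5.027, 0) = 0
Node 0 (S = 50): V_0 = e^(−0.015)·[0.4993·12.5623 + 0.5007·0.0000] = 6.1792

$6.18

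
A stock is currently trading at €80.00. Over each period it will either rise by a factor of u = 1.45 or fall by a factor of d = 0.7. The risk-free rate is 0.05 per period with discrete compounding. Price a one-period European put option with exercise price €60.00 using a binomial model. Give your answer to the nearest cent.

Risk-neutral probability p = (1 + 0.05 − 0.7)/(1.45 − 0.7) = 0.3500/0.7500 = 0.4667
Terminal stock prices: S_u = 116, S_d = 56
Terminal payoffs (K − S): max(-56, 0) = 0, max(4, 0) = 4
Node 0 (S = 80): V_0 = 1/1.05·[0.4667·0.0000 + 0.5333·4.0000] = 2.0317

€2.03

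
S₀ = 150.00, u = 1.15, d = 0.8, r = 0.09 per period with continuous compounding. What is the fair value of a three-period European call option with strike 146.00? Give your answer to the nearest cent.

Risk-neutral probability p = (e^0.09 − 0.8)/(1.15 − 0.8) = 0.2942/0.3500 = 0.8405
Terminal stock prices: S_uuu = 228.1, S_uud = 158.7, S_udd = 110.4, S_ddd = 76.8
Terminal payoffs (S − K): max(82.13, 0) = 82.13, max(12.7, 0) = 12.7, max(-35.6, 0) = 0, max(-69.2, 0) = 0
Node uu (S = 198.4): V_uu = e^(−0.09)·[0.8405·82.1312 + 0.1595·12.7000] = 64.9410
Node ud (S = 138): V_ud = e^(−0.09)·[0.8405·12.7000 + 0.1595·0.0000] = 9.7556
Node dd (S = 96): V_dd = e^(−0.09)·[0.8405·0.0000 + 0.1595·0.0000] = 0.0000
Node u (S = 172.5): V_u = e^(−0.09)·[0.8405·64.9410 + 0.1595·9.7556] = 51.3071
Node d (S = 120): V_d = e^(−0.09)·[0.8405·9.7556 + 0.1595·0.0000] = 7.4938
Node 0 (S = 150): V_0 = e^(−0.09)·[0.8405·51.3071 + 0.1595·7.4938] = 40.5043

40.50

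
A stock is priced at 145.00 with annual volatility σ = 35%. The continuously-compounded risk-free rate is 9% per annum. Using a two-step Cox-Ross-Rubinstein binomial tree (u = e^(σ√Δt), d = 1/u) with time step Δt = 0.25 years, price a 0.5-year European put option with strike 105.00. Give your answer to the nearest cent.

0.62

CRR parameters: u = e^(σ√Δt) = e^(0.35·√0.25) = 1.1912, d = 1/u = 0.8395
Per-period rate: rΔt = 0.09·0.25 = 0.0225, so R = e^0.0225 = 1.0228
Risk-neutral probability p = (e^0.0225 − 0.8395)/(1.1912 − 0.8395) = 0.1833/0.3518 = 0.5210
Terminal stock prices: S_uu = 205.8, S_ud = 145, S_dd = 102.2
Terminal payoffs (K − S): max(-100.8, 0) = 0, max(-40, 0) = 0, max(2.82, 0) = 2.82
Node u (S = 172.7): V_u = e^(−0.0225)·[0.5210·0.0000 + 0.4790·0.0000] = 0.0000
Node d (S = 121.7): V_d = e^(−0.0225)·[0.5210·0.0000 + 0.4790·2.8202] = 1.3207
Node 0 (S = 145): V_0 = e^(−0.0225)·[0.5210·0.0000 + 0.4790·1.3207] = 0.6185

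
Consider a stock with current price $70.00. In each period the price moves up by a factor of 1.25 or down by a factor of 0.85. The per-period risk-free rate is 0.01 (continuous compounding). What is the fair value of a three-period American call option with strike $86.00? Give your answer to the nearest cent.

Risk-neutral probability p = (e^0.01 − 0.85)/(1.25 − 0.85) = 0.1601/0.4000 = 0.4001
Terminal stock prices: S_uuu = 136.7, S_uud = 92.97, S_udd = 63.22, S_ddd = 42.99
Terminal payoffs (S − K): max(50.72, 0) = 50.72, max(6.969, 0) = 6.969, max(-22.78, 0) = 0, max(-43.01, 0) = 0
Node uu (S = 109.4): continuation = e^(−0.01)·[0.4001·50.7188 + 0.5999·6.9688] = 24.2307; exercise value = 23.3750 ≤ continuation, so V_uu = 24.2307
Node ud (S = 74.38): continuation = e^(−0.01)·[0.4001·6.9688 + 0.5999·0.0000] = 2.7606; exercise value = 0.0000 ≤ continuation, so V_ud = 2.7606
Node dd (S = 50.57): continuation = e^(−0.01)·[0.4001·0.0000 + 0.5999·0.0000] = 0.0000; exercise value = 0.0000 ≤ continuation, so V_dd = 0.0000
Node u (S = 87.5): continuation = e^(−0.01)·[0.4001·24.2307 + 0.5999·2.7606] = 11.2384; exercise value = 1.5000 ≤ continuation, so V_u = 11.2384
Node d (S = 59.5): continuation = e^(−0.01)·[0.4001·2.7606 + 0.5999·0.0000] = 1.0936; exercise value = 0.0000 ≤ continuation, so V_d = 1.0936
Node 0 (S = 70): continuation = e^(−0.01)·[0.4001·11.2384 + 0.5999·1.0936] = 5.1015; exercise value = 0.0000 ≤ continuation, so V_0 = 5.1015

$5.10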